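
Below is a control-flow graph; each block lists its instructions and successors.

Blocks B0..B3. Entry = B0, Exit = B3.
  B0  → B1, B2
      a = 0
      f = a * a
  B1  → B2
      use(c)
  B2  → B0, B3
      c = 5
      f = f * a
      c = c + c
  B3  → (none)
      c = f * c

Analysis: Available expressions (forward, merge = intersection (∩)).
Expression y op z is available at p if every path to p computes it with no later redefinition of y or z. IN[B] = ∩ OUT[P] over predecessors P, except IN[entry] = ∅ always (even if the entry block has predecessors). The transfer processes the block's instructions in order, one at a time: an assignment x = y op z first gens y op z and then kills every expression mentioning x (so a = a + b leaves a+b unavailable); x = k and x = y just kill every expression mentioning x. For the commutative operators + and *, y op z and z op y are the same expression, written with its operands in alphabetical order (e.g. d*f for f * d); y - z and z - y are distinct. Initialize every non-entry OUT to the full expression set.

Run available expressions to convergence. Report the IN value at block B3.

Answer: {a*a}

Trace:
Fixpoint table:
  B0:  IN={}  OUT={a*a}
  B1:  IN={a*a}  OUT={a*a}
  B2:  IN={a*a}  OUT={a*a}
  B3:  IN={a*a}  OUT={a*a}

Merge at B3: IN[B3] = OUT[B2] = {a*a}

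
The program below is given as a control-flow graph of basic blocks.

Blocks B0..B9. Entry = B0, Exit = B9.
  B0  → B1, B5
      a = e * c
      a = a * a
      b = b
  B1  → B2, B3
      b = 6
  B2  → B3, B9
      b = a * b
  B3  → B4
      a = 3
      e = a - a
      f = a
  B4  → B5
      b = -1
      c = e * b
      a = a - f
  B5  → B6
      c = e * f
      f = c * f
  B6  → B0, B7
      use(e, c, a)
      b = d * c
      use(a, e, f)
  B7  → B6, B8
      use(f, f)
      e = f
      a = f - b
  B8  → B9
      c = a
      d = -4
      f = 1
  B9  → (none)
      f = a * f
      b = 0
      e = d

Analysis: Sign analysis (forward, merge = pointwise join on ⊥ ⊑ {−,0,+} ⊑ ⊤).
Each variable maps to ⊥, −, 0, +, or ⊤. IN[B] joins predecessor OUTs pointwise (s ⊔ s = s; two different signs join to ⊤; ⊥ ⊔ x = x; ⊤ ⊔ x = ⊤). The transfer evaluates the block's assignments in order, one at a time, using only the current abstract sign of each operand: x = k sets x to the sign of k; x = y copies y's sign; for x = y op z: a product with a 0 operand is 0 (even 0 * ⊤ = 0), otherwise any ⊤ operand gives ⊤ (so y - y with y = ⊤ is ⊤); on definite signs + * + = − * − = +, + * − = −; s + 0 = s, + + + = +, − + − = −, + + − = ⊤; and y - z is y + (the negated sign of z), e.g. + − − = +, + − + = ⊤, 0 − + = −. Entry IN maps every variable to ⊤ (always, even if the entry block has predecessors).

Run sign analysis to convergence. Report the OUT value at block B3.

Converged values:
  B0: | IN=(all ⊤) | OUT=(all ⊤)
  B1: | IN=(all ⊤) | OUT={b:+; rest ⊤}
  B2: | IN={b:+; rest ⊤} | OUT=(all ⊤)
  B3: | IN=(all ⊤) | OUT={a:+, f:+; rest ⊤}
  B4: | IN={a:+, f:+; rest ⊤} | OUT={b:-, f:+; rest ⊤}
  B5: | IN=(all ⊤) | OUT=(all ⊤)
  B6: | IN=(all ⊤) | OUT=(all ⊤)
  B7: | IN=(all ⊤) | OUT=(all ⊤)
  B8: | IN=(all ⊤) | OUT={d:-, f:+; rest ⊤}
  B9: | IN=(all ⊤) | OUT={b:0; rest ⊤}

Merge at B3: IN[B3] = OUT[B1] ⊔ OUT[B2] = {a: ⊤, b: ⊤, c: ⊤, d: ⊤, e: ⊤, f: ⊤}
Applying B3's transfer function to that IN value gives OUT[B3] (row B3 above).

Answer: {a: +, b: ⊤, c: ⊤, d: ⊤, e: ⊤, f: +}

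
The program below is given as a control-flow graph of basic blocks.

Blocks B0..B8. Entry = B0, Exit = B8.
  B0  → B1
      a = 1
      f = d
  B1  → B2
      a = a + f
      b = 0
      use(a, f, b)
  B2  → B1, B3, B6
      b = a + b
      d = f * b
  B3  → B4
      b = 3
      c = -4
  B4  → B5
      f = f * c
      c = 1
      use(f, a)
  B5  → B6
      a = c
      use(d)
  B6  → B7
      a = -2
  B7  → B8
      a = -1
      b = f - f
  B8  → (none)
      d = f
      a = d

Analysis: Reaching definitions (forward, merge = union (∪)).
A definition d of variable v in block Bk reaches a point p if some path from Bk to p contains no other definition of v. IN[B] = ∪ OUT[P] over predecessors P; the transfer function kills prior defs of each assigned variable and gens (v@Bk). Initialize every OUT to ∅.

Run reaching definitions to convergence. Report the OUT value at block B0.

Converged values:
  B0:  IN={}  OUT={a@B0, f@B0}
  B1:  IN={a@B0, a@B1, b@B2, d@B2, f@B0}  OUT={a@B1, b@B1, d@B2, f@B0}
  B2:  IN={a@B1, b@B1, d@B2, f@B0}  OUT={a@B1, b@B2, d@B2, f@B0}
  B3:  IN={a@B1, b@B2, d@B2, f@B0}  OUT={a@B1, b@B3, c@B3, d@B2, f@B0}
  B4:  IN={a@B1, b@B3, c@B3, d@B2, f@B0}  OUT={a@B1, b@B3, c@B4, d@B2, f@B4}
  B5:  IN={a@B1, b@B3, c@B4, d@B2, f@B4}  OUT={a@B5, b@B3, c@B4, d@B2, f@B4}
  B6:  IN={a@B1, a@B5, b@B2, b@B3, c@B4, d@B2, f@B0, f@B4}  OUT={a@B6, b@B2, b@B3, c@B4, d@B2, f@B0, f@B4}
  B7:  IN={a@B6, b@B2, b@B3, c@B4, d@B2, f@B0, f@B4}  OUT={a@B7, b@B7, c@B4, d@B2, f@B0, f@B4}
  B8:  IN={a@B7, b@B7, c@B4, d@B2, f@B0, f@B4}  OUT={a@B8, b@B7, c@B4, d@B8, f@B0, f@B4}

B0 is the boundary node: IN[B0] = {}
Applying B0's transfer function to that IN value gives OUT[B0] (row B0 above).

Answer: {a@B0, f@B0}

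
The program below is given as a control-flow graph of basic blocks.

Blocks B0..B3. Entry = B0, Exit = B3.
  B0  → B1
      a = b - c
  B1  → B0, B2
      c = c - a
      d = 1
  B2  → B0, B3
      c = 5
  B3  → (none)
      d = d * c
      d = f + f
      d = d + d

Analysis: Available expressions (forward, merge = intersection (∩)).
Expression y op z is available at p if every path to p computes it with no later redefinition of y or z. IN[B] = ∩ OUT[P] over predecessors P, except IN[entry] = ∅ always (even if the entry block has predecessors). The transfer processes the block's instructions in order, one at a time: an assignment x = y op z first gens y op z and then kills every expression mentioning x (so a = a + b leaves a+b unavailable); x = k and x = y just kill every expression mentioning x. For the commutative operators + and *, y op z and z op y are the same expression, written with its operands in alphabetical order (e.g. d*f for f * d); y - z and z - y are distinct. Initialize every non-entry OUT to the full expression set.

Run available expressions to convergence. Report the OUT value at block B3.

Answer: {f+f}

Trace:
Fixpoint table:
  B0: | IN={} | OUT={b-c}
  B1: | IN={b-c} | OUT={}
  B2: | IN={} | OUT={}
  B3: | IN={} | OUT={f+f}

Merge at B3: IN[B3] = OUT[B2] = {}
Applying B3's transfer function to that IN value gives OUT[B3] (row B3 above).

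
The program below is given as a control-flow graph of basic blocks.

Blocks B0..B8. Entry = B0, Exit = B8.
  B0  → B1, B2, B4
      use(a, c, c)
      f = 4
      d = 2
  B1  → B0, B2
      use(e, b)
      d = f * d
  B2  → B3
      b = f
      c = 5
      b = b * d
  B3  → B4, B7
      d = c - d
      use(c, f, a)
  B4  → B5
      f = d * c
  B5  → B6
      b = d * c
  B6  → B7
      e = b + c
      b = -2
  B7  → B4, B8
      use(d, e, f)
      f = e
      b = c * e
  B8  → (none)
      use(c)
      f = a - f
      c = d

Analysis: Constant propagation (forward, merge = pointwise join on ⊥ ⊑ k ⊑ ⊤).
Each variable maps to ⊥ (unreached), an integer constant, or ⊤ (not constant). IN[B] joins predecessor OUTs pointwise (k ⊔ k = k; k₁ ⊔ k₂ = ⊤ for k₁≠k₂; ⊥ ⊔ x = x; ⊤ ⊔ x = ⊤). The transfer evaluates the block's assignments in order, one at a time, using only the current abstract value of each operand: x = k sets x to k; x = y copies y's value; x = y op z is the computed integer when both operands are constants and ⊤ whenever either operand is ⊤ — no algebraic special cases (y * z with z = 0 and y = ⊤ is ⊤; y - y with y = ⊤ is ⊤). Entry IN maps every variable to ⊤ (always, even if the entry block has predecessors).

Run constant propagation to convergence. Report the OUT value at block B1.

Answer: {a: ⊤, b: ⊤, c: ⊤, d: 8, e: ⊤, f: 4}

Derivation:
Per-block solution:
  B0:  IN=(all ⊤)  OUT={d:2, f:4; rest ⊤}
  B1:  IN={d:2, f:4; rest ⊤}  OUT={d:8, f:4; rest ⊤}
  B2:  IN={f:4; rest ⊤}  OUT={c:5, f:4; rest ⊤}
  B3:  IN={c:5, f:4; rest ⊤}  OUT={c:5, f:4; rest ⊤}
  B4:  IN=(all ⊤)  OUT=(all ⊤)
  B5:  IN=(all ⊤)  OUT=(all ⊤)
  B6:  IN=(all ⊤)  OUT={b:-2; rest ⊤}
  B7:  IN=(all ⊤)  OUT=(all ⊤)
  B8:  IN=(all ⊤)  OUT=(all ⊤)

Merge at B1: IN[B1] = OUT[B0] = {a: ⊤, b: ⊤, c: ⊤, d: 2, e: ⊤, f: 4}
Applying B1's transfer function to that IN value gives OUT[B1] (row B1 above).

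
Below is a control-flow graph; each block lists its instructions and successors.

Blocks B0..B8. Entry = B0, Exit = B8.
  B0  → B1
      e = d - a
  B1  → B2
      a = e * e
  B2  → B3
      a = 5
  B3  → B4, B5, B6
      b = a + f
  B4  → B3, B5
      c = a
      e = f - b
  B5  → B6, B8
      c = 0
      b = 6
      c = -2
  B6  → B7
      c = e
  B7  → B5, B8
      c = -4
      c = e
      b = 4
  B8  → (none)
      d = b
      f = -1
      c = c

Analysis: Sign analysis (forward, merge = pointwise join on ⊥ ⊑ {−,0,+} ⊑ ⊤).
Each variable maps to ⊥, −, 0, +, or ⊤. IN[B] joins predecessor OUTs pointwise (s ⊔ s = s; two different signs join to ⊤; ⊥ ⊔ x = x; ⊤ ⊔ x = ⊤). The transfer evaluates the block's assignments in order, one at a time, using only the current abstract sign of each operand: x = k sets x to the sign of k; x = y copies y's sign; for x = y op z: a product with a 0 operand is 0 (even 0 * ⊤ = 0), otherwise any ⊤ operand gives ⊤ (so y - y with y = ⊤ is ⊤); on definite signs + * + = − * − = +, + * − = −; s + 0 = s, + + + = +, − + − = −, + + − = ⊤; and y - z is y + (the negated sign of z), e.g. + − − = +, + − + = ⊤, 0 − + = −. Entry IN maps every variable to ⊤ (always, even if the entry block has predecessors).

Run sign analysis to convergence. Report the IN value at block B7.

Converged values:
  B0:   IN=(all ⊤)   OUT=(all ⊤)
  B1:   IN=(all ⊤)   OUT=(all ⊤)
  B2:   IN=(all ⊤)   OUT={a:+; rest ⊤}
  B3:   IN={a:+; rest ⊤}   OUT={a:+; rest ⊤}
  B4:   IN={a:+; rest ⊤}   OUT={a:+, c:+; rest ⊤}
  B5:   IN={a:+; rest ⊤}   OUT={a:+, b:+, c:-; rest ⊤}
  B6:   IN={a:+; rest ⊤}   OUT={a:+; rest ⊤}
  B7:   IN={a:+; rest ⊤}   OUT={a:+, b:+; rest ⊤}
  B8:   IN={a:+, b:+; rest ⊤}   OUT={a:+, b:+, d:+, f:-; rest ⊤}

Merge at B7: IN[B7] = OUT[B6] = {a: +, b: ⊤, c: ⊤, d: ⊤, e: ⊤, f: ⊤}

Answer: {a: +, b: ⊤, c: ⊤, d: ⊤, e: ⊤, f: ⊤}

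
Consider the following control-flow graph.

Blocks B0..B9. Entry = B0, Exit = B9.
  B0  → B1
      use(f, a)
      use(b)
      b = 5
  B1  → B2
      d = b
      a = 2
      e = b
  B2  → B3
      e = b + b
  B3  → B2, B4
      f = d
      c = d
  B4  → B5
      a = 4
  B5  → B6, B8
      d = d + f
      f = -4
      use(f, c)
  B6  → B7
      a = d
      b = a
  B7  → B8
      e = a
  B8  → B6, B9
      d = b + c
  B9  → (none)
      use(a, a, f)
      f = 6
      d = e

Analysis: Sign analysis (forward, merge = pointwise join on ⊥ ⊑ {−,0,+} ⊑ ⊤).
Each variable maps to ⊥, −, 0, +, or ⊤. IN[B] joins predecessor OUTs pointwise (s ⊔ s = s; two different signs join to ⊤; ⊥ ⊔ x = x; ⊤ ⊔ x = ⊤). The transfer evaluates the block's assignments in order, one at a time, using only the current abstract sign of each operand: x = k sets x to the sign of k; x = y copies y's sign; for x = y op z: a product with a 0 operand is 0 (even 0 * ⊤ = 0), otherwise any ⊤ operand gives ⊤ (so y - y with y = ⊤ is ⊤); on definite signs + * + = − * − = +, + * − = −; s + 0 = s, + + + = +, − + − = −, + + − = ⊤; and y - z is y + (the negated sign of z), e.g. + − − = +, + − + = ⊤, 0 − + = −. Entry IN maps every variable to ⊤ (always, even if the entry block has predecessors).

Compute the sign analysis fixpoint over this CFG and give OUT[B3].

Per-block solution:
  B0: | IN=(all ⊤) | OUT={b:+; rest ⊤}
  B1: | IN={b:+; rest ⊤} | OUT={a:+, b:+, d:+, e:+; rest ⊤}
  B2: | IN={a:+, b:+, d:+, e:+; rest ⊤} | OUT={a:+, b:+, d:+, e:+; rest ⊤}
  B3: | IN={a:+, b:+, d:+, e:+; rest ⊤} | OUT={a:+, b:+, c:+, d:+, e:+, f:+; rest ⊤}
  B4: | IN={a:+, b:+, c:+, d:+, e:+, f:+; rest ⊤} | OUT={a:+, b:+, c:+, d:+, e:+, f:+; rest ⊤}
  B5: | IN={a:+, b:+, c:+, d:+, e:+, f:+; rest ⊤} | OUT={a:+, b:+, c:+, d:+, e:+, f:-; rest ⊤}
  B6: | IN={a:+, b:+, c:+, d:+, e:+, f:-; rest ⊤} | OUT={a:+, b:+, c:+, d:+, e:+, f:-; rest ⊤}
  B7: | IN={a:+, b:+, c:+, d:+, e:+, f:-; rest ⊤} | OUT={a:+, b:+, c:+, d:+, e:+, f:-; rest ⊤}
  B8: | IN={a:+, b:+, c:+, d:+, e:+, f:-; rest ⊤} | OUT={a:+, b:+, c:+, d:+, e:+, f:-; rest ⊤}
  B9: | IN={a:+, b:+, c:+, d:+, e:+, f:-; rest ⊤} | OUT={a:+, b:+, c:+, d:+, e:+, f:+; rest ⊤}

Merge at B3: IN[B3] = OUT[B2] = {a: +, b: +, c: ⊤, d: +, e: +, f: ⊤}
Applying B3's transfer function to that IN value gives OUT[B3] (row B3 above).

Answer: {a: +, b: +, c: +, d: +, e: +, f: +}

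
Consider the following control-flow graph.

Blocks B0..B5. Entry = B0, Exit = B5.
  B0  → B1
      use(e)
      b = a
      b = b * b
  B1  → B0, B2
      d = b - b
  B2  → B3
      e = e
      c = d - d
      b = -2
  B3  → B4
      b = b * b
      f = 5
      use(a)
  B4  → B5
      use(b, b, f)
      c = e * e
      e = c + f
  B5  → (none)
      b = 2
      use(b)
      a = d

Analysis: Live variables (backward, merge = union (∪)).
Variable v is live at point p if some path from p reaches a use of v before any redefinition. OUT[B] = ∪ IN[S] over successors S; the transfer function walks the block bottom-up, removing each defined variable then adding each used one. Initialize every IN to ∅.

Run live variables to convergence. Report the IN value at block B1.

Converged values:
  B0:   IN={a, e}   OUT={a, b, e}
  B1:   IN={a, b, e}   OUT={a, d, e}
  B2:   IN={a, d, e}   OUT={a, b, d, e}
  B3:   IN={a, b, d, e}   OUT={b, d, e, f}
  B4:   IN={b, d, e, f}   OUT={d}
  B5:   IN={d}   OUT={}

Merge at B1: OUT[B1] = IN[B0] ⊔ IN[B2] = {a, d, e}
Applying B1's transfer function to that OUT value gives IN[B1] (row B1 above).

Answer: {a, b, e}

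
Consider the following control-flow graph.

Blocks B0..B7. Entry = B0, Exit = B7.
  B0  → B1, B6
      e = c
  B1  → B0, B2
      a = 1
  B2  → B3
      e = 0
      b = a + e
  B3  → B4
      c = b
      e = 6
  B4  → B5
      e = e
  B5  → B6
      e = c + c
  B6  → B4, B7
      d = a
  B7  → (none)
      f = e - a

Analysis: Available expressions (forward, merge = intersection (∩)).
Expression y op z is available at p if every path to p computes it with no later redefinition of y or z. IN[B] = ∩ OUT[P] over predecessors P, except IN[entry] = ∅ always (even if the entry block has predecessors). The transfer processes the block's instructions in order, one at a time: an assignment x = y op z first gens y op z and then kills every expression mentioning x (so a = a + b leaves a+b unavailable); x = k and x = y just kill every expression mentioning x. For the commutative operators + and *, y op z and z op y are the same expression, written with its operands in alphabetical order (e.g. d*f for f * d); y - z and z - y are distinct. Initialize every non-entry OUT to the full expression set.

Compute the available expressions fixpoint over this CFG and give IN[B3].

Answer: {a+e}

Working:
Per-block solution:
  B0:  IN={}  OUT={}
  B1:  IN={}  OUT={}
  B2:  IN={}  OUT={a+e}
  B3:  IN={a+e}  OUT={}
  B4:  IN={}  OUT={}
  B5:  IN={}  OUT={c+c}
  B6:  IN={}  OUT={}
  B7:  IN={}  OUT={e-a}

Merge at B3: IN[B3] = OUT[B2] = {a+e}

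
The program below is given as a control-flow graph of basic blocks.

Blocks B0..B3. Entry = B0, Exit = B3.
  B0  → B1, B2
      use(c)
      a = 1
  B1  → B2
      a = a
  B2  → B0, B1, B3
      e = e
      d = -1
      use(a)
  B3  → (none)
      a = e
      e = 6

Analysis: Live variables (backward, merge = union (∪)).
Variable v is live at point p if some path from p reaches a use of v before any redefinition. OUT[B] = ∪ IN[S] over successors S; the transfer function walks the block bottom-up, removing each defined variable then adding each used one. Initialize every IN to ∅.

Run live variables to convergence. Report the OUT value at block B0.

Fixpoint table:
  B0: | IN={c, e} | OUT={a, c, e}
  B1: | IN={a, c, e} | OUT={a, c, e}
  B2: | IN={a, c, e} | OUT={a, c, e}
  B3: | IN={e} | OUT={}

Merge at B0: OUT[B0] = IN[B1] ⊔ IN[B2] = {a, c, e}

Answer: {a, c, e}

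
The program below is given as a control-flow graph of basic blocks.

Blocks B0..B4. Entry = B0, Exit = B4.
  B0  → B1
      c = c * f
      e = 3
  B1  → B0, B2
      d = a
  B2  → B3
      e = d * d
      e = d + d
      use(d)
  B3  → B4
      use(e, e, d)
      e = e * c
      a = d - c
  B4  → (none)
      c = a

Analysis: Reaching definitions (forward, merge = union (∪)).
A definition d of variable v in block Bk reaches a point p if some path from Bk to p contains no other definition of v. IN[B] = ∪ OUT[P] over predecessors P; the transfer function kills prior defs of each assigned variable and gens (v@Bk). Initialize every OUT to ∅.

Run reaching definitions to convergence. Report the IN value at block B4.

Answer: {a@B3, c@B0, d@B1, e@B3}

Working:
Converged values:
  B0:   IN={c@B0, d@B1, e@B0}   OUT={c@B0, d@B1, e@B0}
  B1:   IN={c@B0, d@B1, e@B0}   OUT={c@B0, d@B1, e@B0}
  B2:   IN={c@B0, d@B1, e@B0}   OUT={c@B0, d@B1, e@B2}
  B3:   IN={c@B0, d@B1, e@B2}   OUT={a@B3, c@B0, d@B1, e@B3}
  B4:   IN={a@B3, c@B0, d@B1, e@B3}   OUT={a@B3, c@B4, d@B1, e@B3}

Merge at B4: IN[B4] = OUT[B3] = {a@B3, c@B0, d@B1, e@B3}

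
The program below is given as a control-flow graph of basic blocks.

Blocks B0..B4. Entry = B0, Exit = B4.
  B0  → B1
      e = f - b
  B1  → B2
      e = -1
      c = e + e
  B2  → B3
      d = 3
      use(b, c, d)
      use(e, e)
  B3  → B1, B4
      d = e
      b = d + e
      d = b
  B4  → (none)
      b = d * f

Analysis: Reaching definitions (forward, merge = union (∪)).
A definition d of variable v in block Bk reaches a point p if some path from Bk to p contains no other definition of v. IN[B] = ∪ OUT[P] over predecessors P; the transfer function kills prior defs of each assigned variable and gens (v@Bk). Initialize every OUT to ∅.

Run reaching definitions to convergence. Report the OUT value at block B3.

Converged values:
  B0: | IN={} | OUT={e@B0}
  B1: | IN={b@B3, c@B1, d@B3, e@B0, e@B1} | OUT={b@B3, c@B1, d@B3, e@B1}
  B2: | IN={b@B3, c@B1, d@B3, e@B1} | OUT={b@B3, c@B1, d@B2, e@B1}
  B3: | IN={b@B3, c@B1, d@B2, e@B1} | OUT={b@B3, c@B1, d@B3, e@B1}
  B4: | IN={b@B3, c@B1, d@B3, e@B1} | OUT={b@B4, c@B1, d@B3, e@B1}

Merge at B3: IN[B3] = OUT[B2] = {b@B3, c@B1, d@B2, e@B1}
Applying B3's transfer function to that IN value gives OUT[B3] (row B3 above).

Answer: {b@B3, c@B1, d@B3, e@B1}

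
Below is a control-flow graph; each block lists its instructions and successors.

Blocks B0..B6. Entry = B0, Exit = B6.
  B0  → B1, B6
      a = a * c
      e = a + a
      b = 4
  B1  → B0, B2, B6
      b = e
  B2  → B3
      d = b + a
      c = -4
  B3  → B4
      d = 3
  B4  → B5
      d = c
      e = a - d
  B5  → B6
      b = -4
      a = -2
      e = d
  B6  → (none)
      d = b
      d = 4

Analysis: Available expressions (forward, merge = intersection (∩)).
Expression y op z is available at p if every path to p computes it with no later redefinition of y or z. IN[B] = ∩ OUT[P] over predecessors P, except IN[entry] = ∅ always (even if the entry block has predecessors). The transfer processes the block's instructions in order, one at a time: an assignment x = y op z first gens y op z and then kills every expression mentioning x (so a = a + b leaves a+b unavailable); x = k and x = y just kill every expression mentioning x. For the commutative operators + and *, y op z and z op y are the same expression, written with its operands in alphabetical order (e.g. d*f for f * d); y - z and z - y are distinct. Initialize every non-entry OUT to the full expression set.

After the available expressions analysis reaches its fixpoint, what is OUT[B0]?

Answer: {a+a}

Derivation:
Fixpoint table:
  B0:  IN={}  OUT={a+a}
  B1:  IN={a+a}  OUT={a+a}
  B2:  IN={a+a}  OUT={a+a, a+b}
  B3:  IN={a+a, a+b}  OUT={a+a, a+b}
  B4:  IN={a+a, a+b}  OUT={a+a, a+b, a-d}
  B5:  IN={a+a, a+b, a-d}  OUT={}
  B6:  IN={}  OUT={}

Merge at B0 (entry node, so the boundary value {} is joined with the incoming edge(s)): IN[B0] = {} ∩ OUT[B1] = {}
Applying B0's transfer function to that IN value gives OUT[B0] (row B0 above).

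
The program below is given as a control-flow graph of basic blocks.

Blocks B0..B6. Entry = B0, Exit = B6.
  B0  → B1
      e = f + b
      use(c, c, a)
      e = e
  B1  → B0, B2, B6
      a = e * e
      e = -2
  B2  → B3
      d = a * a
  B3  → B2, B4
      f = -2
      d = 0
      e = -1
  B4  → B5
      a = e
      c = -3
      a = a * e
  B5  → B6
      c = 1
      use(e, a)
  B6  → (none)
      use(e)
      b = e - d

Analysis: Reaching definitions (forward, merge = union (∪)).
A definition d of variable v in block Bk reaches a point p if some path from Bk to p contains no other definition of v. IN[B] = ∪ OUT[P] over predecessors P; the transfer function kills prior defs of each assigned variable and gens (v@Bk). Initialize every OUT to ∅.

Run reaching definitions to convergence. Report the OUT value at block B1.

Answer: {a@B1, e@B1}

Derivation:
Fixpoint table:
  B0: | IN={a@B1, e@B1} | OUT={a@B1, e@B0}
  B1: | IN={a@B1, e@B0} | OUT={a@B1, e@B1}
  B2: | IN={a@B1, d@B3, e@B1, e@B3, f@B3} | OUT={a@B1, d@B2, e@B1, e@B3, f@B3}
  B3: | IN={a@B1, d@B2, e@B1, e@B3, f@B3} | OUT={a@B1, d@B3, e@B3, f@B3}
  B4: | IN={a@B1, d@B3, e@B3, f@B3} | OUT={a@B4, c@B4, d@B3, e@B3, f@B3}
  B5: | IN={a@B4, c@B4, d@B3, e@B3, f@B3} | OUT={a@B4, c@B5, d@B3, e@B3, f@B3}
  B6: | IN={a@B1, a@B4, c@B5, d@B3, e@B1, e@B3, f@B3} | OUT={a@B1, a@B4, b@B6, c@B5, d@B3, e@B1, e@B3, f@B3}

Merge at B1: IN[B1] = OUT[B0] = {a@B1, e@B0}
Applying B1's transfer function to that IN value gives OUT[B1] (row B1 above).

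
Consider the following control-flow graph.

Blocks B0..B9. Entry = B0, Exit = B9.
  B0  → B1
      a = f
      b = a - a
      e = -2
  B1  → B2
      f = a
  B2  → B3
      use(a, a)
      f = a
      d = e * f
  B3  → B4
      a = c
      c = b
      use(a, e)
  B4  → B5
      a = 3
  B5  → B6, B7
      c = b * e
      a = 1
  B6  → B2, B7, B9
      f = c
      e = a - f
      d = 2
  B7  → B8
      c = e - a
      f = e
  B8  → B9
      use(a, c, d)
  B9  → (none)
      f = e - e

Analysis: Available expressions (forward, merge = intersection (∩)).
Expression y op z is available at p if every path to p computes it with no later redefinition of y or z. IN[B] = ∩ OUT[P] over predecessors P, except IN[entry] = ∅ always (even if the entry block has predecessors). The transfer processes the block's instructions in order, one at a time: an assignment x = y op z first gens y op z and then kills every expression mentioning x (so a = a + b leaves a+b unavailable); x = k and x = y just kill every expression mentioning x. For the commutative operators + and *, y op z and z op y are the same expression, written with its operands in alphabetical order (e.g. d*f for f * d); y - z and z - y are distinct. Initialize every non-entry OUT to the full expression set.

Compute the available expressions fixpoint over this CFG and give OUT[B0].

Answer: {a-a}

Trace:
Converged values:
  B0: | IN={} | OUT={a-a}
  B1: | IN={a-a} | OUT={a-a}
  B2: | IN={} | OUT={e*f}
  B3: | IN={e*f} | OUT={e*f}
  B4: | IN={e*f} | OUT={e*f}
  B5: | IN={e*f} | OUT={b*e, e*f}
  B6: | IN={b*e, e*f} | OUT={a-f}
  B7: | IN={} | OUT={e-a}
  B8: | IN={e-a} | OUT={e-a}
  B9: | IN={} | OUT={e-e}

B0 is the boundary node: IN[B0] = {}
Applying B0's transfer function to that IN value gives OUT[B0] (row B0 above).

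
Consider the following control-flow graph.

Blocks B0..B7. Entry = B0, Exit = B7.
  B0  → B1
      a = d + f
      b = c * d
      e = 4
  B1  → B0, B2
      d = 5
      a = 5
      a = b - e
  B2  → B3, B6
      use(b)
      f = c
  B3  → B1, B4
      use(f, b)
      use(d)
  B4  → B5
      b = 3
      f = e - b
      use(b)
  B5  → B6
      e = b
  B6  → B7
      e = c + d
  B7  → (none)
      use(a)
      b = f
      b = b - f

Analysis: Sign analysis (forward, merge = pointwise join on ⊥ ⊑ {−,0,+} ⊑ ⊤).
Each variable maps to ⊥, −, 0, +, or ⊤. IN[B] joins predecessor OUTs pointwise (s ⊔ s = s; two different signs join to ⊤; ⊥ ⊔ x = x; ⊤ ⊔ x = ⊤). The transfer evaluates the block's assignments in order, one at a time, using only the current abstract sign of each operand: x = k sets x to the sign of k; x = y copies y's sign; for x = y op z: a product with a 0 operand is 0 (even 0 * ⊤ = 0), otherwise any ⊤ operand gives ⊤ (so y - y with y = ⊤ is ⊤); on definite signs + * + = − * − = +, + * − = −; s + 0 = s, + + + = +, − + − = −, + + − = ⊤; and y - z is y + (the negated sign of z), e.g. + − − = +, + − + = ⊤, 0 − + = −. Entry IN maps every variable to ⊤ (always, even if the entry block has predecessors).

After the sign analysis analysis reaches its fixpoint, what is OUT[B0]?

Answer: {a: ⊤, b: ⊤, c: ⊤, d: ⊤, e: +, f: ⊤}

Trace:
Fixpoint table:
  B0: | IN=(all ⊤) | OUT={e:+; rest ⊤}
  B1: | IN={e:+; rest ⊤} | OUT={d:+, e:+; rest ⊤}
  B2: | IN={d:+, e:+; rest ⊤} | OUT={d:+, e:+; rest ⊤}
  B3: | IN={d:+, e:+; rest ⊤} | OUT={d:+, e:+; rest ⊤}
  B4: | IN={d:+, e:+; rest ⊤} | OUT={b:+, d:+, e:+; rest ⊤}
  B5: | IN={b:+, d:+, e:+; rest ⊤} | OUT={b:+, d:+, e:+; rest ⊤}
  B6: | IN={d:+, e:+; rest ⊤} | OUT={d:+; rest ⊤}
  B7: | IN={d:+; rest ⊤} | OUT={d:+; rest ⊤}

Merge at B0 (entry node, so the boundary value (all ⊤) is joined with the incoming edge(s)): IN[B0] = (all ⊤) ⊔ OUT[B1] = {a: ⊤, b: ⊤, c: ⊤, d: ⊤, e: ⊤, f: ⊤}
Applying B0's transfer function to that IN value gives OUT[B0] (row B0 above).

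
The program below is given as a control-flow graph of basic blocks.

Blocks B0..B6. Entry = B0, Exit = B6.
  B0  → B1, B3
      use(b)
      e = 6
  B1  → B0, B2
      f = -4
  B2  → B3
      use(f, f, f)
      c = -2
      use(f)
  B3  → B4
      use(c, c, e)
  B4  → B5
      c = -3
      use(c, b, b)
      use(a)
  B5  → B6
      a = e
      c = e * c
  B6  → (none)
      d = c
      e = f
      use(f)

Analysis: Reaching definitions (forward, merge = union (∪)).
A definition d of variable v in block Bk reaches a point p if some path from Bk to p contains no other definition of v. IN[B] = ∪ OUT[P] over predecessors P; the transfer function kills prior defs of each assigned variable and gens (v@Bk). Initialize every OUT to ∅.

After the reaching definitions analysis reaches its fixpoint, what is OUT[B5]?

Answer: {a@B5, c@B5, e@B0, f@B1}

Working:
Fixpoint table:
  B0:   IN={e@B0, f@B1}   OUT={e@B0, f@B1}
  B1:   IN={e@B0, f@B1}   OUT={e@B0, f@B1}
  B2:   IN={e@B0, f@B1}   OUT={c@B2, e@B0, f@B1}
  B3:   IN={c@B2, e@B0, f@B1}   OUT={c@B2, e@B0, f@B1}
  B4:   IN={c@B2, e@B0, f@B1}   OUT={c@B4, e@B0, f@B1}
  B5:   IN={c@B4, e@B0, f@B1}   OUT={a@B5, c@B5, e@B0, f@B1}
  B6:   IN={a@B5, c@B5, e@B0, f@B1}   OUT={a@B5, c@B5, d@B6, e@B6, f@B1}

Merge at B5: IN[B5] = OUT[B4] = {c@B4, e@B0, f@B1}
Applying B5's transfer function to that IN value gives OUT[B5] (row B5 above).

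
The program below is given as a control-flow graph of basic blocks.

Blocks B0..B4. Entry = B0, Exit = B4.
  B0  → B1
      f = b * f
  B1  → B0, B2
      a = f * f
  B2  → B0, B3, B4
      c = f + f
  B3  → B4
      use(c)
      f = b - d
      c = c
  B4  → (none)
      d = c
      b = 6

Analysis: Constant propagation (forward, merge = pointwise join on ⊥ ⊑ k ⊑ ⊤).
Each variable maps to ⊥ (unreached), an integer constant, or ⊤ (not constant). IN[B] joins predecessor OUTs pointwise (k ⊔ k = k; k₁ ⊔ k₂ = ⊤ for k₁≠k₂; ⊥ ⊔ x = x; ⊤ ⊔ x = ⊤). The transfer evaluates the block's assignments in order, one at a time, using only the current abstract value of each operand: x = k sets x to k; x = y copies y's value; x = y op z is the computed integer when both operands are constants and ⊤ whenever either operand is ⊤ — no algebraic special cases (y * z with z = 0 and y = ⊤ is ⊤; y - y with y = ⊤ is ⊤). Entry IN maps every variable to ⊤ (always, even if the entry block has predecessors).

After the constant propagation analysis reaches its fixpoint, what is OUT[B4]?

Answer: {a: ⊤, b: 6, c: ⊤, d: ⊤, e: ⊤, f: ⊤}

Trace:
Converged values:
  B0:  IN=(all ⊤)  OUT=(all ⊤)
  B1:  IN=(all ⊤)  OUT=(all ⊤)
  B2:  IN=(all ⊤)  OUT=(all ⊤)
  B3:  IN=(all ⊤)  OUT=(all ⊤)
  B4:  IN=(all ⊤)  OUT={b:6; rest ⊤}

Merge at B4: IN[B4] = OUT[B2] ⊔ OUT[B3] = {a: ⊤, b: ⊤, c: ⊤, d: ⊤, e: ⊤, f: ⊤}
Applying B4's transfer function to that IN value gives OUT[B4] (row B4 above).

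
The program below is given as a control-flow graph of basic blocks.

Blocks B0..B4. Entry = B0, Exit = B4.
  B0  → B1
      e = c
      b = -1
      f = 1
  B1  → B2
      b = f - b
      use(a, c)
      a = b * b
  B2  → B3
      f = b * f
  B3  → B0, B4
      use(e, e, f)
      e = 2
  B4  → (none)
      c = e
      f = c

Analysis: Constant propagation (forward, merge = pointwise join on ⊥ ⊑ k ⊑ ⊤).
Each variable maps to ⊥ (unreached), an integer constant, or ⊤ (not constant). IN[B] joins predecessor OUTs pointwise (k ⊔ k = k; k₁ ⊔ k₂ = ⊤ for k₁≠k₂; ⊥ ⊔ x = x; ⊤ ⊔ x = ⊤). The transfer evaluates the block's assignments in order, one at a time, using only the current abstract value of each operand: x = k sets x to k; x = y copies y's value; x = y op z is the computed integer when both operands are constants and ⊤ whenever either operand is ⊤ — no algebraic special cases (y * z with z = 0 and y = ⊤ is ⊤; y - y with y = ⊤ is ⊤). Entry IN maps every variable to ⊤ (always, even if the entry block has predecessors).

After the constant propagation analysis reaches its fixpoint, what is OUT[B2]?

Fixpoint table:
  B0: | IN=(all ⊤) | OUT={b:-1, f:1; rest ⊤}
  B1: | IN={b:-1, f:1; rest ⊤} | OUT={a:4, b:2, f:1; rest ⊤}
  B2: | IN={a:4, b:2, f:1; rest ⊤} | OUT={a:4, b:2, f:2; rest ⊤}
  B3: | IN={a:4, b:2, f:2; rest ⊤} | OUT={a:4, b:2, e:2, f:2; rest ⊤}
  B4: | IN={a:4, b:2, e:2, f:2; rest ⊤} | OUT={a:4, b:2, c:2, e:2, f:2; rest ⊤}

Merge at B2: IN[B2] = OUT[B1] = {a: 4, b: 2, c: ⊤, d: ⊤, e: ⊤, f: 1}
Applying B2's transfer function to that IN value gives OUT[B2] (row B2 above).

Answer: {a: 4, b: 2, c: ⊤, d: ⊤, e: ⊤, f: 2}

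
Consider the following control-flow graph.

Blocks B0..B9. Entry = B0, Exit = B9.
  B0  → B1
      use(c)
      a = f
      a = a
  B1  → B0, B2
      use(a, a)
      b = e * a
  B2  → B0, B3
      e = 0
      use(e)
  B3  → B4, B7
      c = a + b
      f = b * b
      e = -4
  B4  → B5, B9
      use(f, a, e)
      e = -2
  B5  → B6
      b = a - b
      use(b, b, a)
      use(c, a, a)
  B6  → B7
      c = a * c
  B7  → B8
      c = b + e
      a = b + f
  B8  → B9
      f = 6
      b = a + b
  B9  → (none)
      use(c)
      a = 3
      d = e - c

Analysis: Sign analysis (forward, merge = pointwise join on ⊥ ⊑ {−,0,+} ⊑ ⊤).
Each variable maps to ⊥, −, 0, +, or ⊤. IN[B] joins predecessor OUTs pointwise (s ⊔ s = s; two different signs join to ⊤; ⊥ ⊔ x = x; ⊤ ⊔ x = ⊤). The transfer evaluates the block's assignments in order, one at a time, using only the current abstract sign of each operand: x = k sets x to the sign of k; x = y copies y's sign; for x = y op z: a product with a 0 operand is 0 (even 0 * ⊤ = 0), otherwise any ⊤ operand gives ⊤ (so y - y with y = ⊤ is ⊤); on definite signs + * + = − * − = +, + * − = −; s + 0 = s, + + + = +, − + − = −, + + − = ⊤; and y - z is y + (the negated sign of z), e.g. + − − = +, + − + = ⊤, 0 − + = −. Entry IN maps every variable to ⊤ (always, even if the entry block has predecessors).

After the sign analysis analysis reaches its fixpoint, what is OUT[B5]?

Per-block solution:
  B0:  IN=(all ⊤)  OUT=(all ⊤)
  B1:  IN=(all ⊤)  OUT=(all ⊤)
  B2:  IN=(all ⊤)  OUT={e:0; rest ⊤}
  B3:  IN={e:0; rest ⊤}  OUT={e:-; rest ⊤}
  B4:  IN={e:-; rest ⊤}  OUT={e:-; rest ⊤}
  B5:  IN={e:-; rest ⊤}  OUT={e:-; rest ⊤}
  B6:  IN={e:-; rest ⊤}  OUT={e:-; rest ⊤}
  B7:  IN={e:-; rest ⊤}  OUT={e:-; rest ⊤}
  B8:  IN={e:-; rest ⊤}  OUT={e:-, f:+; rest ⊤}
  B9:  IN={e:-; rest ⊤}  OUT={a:+, e:-; rest ⊤}

Merge at B5: IN[B5] = OUT[B4] = {a: ⊤, b: ⊤, c: ⊤, d: ⊤, e: -, f: ⊤}
Applying B5's transfer function to that IN value gives OUT[B5] (row B5 above).

Answer: {a: ⊤, b: ⊤, c: ⊤, d: ⊤, e: -, f: ⊤}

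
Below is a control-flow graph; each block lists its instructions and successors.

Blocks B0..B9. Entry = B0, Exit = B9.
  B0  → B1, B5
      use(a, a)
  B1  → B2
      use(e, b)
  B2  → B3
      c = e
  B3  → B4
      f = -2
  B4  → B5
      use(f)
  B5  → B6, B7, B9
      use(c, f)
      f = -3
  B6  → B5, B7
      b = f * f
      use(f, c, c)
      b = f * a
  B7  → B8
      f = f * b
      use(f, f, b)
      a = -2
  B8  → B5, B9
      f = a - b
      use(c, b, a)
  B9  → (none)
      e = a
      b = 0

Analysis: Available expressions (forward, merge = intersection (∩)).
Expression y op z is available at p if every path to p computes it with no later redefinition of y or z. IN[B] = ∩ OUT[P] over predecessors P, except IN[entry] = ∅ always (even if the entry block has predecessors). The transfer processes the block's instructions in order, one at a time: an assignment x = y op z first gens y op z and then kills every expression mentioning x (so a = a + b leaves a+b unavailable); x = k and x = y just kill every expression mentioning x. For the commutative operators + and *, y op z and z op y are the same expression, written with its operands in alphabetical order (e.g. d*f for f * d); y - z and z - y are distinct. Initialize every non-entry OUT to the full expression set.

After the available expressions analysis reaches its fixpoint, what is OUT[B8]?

Per-block solution:
  B0:  IN={}  OUT={}
  B1:  IN={}  OUT={}
  B2:  IN={}  OUT={}
  B3:  IN={}  OUT={}
  B4:  IN={}  OUT={}
  B5:  IN={}  OUT={}
  B6:  IN={}  OUT={a*f, f*f}
  B7:  IN={}  OUT={}
  B8:  IN={}  OUT={a-b}
  B9:  IN={}  OUT={}

Merge at B8: IN[B8] = OUT[B7] = {}
Applying B8's transfer function to that IN value gives OUT[B8] (row B8 above).

Answer: {a-b}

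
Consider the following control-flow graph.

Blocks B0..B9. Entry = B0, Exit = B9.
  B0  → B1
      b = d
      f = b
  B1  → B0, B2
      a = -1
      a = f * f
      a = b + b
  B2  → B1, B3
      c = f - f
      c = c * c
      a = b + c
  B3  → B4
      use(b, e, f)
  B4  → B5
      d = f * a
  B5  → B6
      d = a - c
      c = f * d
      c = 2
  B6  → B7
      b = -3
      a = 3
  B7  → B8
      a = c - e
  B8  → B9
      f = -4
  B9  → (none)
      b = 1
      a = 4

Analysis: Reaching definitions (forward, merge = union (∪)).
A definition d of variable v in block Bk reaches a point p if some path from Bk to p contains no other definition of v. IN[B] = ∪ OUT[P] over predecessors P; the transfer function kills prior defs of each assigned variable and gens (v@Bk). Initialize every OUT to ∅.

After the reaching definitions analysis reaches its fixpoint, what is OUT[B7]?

Fixpoint table:
  B0:   IN={a@B1, b@B0, c@B2, f@B0}   OUT={a@B1, b@B0, c@B2, f@B0}
  B1:   IN={a@B1, a@B2, b@B0, c@B2, f@B0}   OUT={a@B1, b@B0, c@B2, f@B0}
  B2:   IN={a@B1, b@B0, c@B2, f@B0}   OUT={a@B2, b@B0, c@B2, f@B0}
  B3:   IN={a@B2, b@B0, c@B2, f@B0}   OUT={a@B2, b@B0, c@B2, f@B0}
  B4:   IN={a@B2, b@B0, c@B2, f@B0}   OUT={a@B2, b@B0, c@B2, d@B4, f@B0}
  B5:   IN={a@B2, b@B0, c@B2, d@B4, f@B0}   OUT={a@B2, b@B0, c@B5, d@B5, f@B0}
  B6:   IN={a@B2, b@B0, c@B5, d@B5, f@B0}   OUT={a@B6, b@B6, c@B5, d@B5, f@B0}
  B7:   IN={a@B6, b@B6, c@B5, d@B5, f@B0}   OUT={a@B7, b@B6, c@B5, d@B5, f@B0}
  B8:   IN={a@B7, b@B6, c@B5, d@B5, f@B0}   OUT={a@B7, b@B6, c@B5, d@B5, f@B8}
  B9:   IN={a@B7, b@B6, c@B5, d@B5, f@B8}   OUT={a@B9, b@B9, c@B5, d@B5, f@B8}

Merge at B7: IN[B7] = OUT[B6] = {a@B6, b@B6, c@B5, d@B5, f@B0}
Applying B7's transfer function to that IN value gives OUT[B7] (row B7 above).

Answer: {a@B7, b@B6, c@B5, d@B5, f@B0}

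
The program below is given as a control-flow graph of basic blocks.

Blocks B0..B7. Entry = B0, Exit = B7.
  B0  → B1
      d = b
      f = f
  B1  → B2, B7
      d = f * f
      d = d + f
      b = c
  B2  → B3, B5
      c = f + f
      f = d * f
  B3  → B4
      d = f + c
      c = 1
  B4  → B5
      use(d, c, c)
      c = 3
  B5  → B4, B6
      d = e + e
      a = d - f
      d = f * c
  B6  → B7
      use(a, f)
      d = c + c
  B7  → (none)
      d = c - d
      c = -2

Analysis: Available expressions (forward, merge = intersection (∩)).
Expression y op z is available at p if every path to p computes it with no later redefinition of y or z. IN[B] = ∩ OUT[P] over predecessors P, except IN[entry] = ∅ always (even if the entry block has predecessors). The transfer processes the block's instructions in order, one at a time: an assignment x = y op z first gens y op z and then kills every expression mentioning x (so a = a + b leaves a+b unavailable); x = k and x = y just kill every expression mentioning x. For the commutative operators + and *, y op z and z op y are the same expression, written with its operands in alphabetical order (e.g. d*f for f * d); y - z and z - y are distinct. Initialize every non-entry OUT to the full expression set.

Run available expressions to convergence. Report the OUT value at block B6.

Per-block solution:
  B0:   IN={}   OUT={}
  B1:   IN={}   OUT={f*f}
  B2:   IN={f*f}   OUT={}
  B3:   IN={}   OUT={}
  B4:   IN={}   OUT={}
  B5:   IN={}   OUT={c*f, e+e}
  B6:   IN={c*f, e+e}   OUT={c*f, c+c, e+e}
  B7:   IN={}   OUT={}

Merge at B6: IN[B6] = OUT[B5] = {c*f, e+e}
Applying B6's transfer function to that IN value gives OUT[B6] (row B6 above).

Answer: {c*f, c+c, e+e}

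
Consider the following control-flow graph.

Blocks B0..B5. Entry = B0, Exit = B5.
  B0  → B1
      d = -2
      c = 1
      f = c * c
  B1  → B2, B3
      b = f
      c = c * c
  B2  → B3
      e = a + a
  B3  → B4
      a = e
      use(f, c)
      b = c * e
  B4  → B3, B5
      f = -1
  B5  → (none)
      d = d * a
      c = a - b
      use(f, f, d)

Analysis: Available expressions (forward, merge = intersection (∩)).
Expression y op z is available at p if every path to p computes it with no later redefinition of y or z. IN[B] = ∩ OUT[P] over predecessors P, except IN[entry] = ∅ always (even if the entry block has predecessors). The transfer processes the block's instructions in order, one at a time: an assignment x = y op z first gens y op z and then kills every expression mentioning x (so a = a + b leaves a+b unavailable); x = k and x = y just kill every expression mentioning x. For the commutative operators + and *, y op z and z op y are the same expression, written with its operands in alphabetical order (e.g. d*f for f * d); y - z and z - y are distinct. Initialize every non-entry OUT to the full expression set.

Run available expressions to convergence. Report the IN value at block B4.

Answer: {c*e}

Derivation:
Per-block solution:
  B0:   IN={}   OUT={c*c}
  B1:   IN={c*c}   OUT={}
  B2:   IN={}   OUT={a+a}
  B3:   IN={}   OUT={c*e}
  B4:   IN={c*e}   OUT={c*e}
  B5:   IN={c*e}   OUT={a-b}

Merge at B4: IN[B4] = OUT[B3] = {c*e}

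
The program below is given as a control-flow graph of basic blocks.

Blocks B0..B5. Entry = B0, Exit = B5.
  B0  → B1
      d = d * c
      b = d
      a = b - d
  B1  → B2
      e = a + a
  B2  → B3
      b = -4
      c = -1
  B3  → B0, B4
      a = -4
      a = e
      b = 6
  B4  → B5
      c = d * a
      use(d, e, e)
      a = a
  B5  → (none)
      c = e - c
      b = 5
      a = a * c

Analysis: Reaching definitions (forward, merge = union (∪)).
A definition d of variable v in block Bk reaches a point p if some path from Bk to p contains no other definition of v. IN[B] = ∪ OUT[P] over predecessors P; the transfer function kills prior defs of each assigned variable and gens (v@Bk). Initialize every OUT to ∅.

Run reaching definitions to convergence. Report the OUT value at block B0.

Converged values:
  B0:   IN={a@B3, b@B3, c@B2, d@B0, e@B1}   OUT={a@B0, b@B0, c@B2, d@B0, e@B1}
  B1:   IN={a@B0, b@B0, c@B2, d@B0, e@B1}   OUT={a@B0, b@B0, c@B2, d@B0, e@B1}
  B2:   IN={a@B0, b@B0, c@B2, d@B0, e@B1}   OUT={a@B0, b@B2, c@B2, d@B0, e@B1}
  B3:   IN={a@B0, b@B2, c@B2, d@B0, e@B1}   OUT={a@B3, b@B3, c@B2, d@B0, e@B1}
  B4:   IN={a@B3, b@B3, c@B2, d@B0, e@B1}   OUT={a@B4, b@B3, c@B4, d@B0, e@B1}
  B5:   IN={a@B4, b@B3, c@B4, d@B0, e@B1}   OUT={a@B5, b@B5, c@B5, d@B0, e@B1}

Merge at B0 (entry node, so the boundary value {} is joined with the incoming edge(s)): IN[B0] = {} ⊔ OUT[B3] = {a@B3, b@B3, c@B2, d@B0, e@B1}
Applying B0's transfer function to that IN value gives OUT[B0] (row B0 above).

Answer: {a@B0, b@B0, c@B2, d@B0, e@B1}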